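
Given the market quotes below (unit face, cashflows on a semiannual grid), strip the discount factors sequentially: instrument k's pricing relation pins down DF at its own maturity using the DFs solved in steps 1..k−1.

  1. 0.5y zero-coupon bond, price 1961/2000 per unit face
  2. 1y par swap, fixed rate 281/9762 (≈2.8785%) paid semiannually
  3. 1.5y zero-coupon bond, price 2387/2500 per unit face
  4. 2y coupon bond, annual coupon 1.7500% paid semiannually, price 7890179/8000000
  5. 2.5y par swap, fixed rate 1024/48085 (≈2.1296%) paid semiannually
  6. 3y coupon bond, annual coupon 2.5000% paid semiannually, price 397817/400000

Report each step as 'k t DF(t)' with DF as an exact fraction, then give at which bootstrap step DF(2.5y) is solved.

1 1/2 1961/2000
2 1 9719/10000
3 3/2 2387/2500
4 2 381/400
5 5/2 593/625
6 3 9229/10000
DF(2.5y) is solved at step 5

step 1 [0.5y] zero: DF = P = 1961/2000 ≈ 0.980500
step 2 [1y] swap r/2=281/19524: DF=(1 − 281/19524·(0.980500))/(1+281/19524) = 9719/10000 ≈ 0.971900
step 3 [1.5y] zero: DF = P = 2387/2500 ≈ 0.954800
step 4 [2y] bond c/2=7/800: DF=(7890179/8000000 − 7/800·(0.980500+0.971900+0.954800))/(1+7/800) = 381/400 ≈ 0.952500
step 5 [2.5y] swap r/2=512/48085: DF=(1 − 512/48085·(0.980500+0.971900+0.954800+0.952500))/(1+512/48085) = 593/625 ≈ 0.948800
step 6 [3y] bond c/2=1/80: DF=(397817/400000 − 1/80·(0.980500+0.971900+0.954800+0.952500+0.948800))/(1+1/80) = 9229/10000 ≈ 0.922900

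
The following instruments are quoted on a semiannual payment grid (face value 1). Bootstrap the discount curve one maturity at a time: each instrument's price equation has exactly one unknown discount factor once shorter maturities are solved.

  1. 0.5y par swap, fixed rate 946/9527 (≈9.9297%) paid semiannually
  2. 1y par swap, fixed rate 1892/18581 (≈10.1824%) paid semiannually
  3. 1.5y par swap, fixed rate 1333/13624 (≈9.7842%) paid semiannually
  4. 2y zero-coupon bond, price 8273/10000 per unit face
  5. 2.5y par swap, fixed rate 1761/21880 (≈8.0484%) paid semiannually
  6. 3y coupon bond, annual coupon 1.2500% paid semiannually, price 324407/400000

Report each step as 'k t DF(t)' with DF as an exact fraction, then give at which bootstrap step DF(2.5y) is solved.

1 1/2 9527/10000
2 1 4527/5000
3 3/2 8667/10000
4 2 8273/10000
5 5/2 8239/10000
6 3 1947/2500
DF(2.5y) is solved at step 5

step 1 [0.5y] swap r/2=473/9527: DF=(1 − 473/9527·(0))/(1+473/9527) = 9527/10000 ≈ 0.952700
step 2 [1y] swap r/2=946/18581: DF=(1 − 946/18581·(0.952700))/(1+946/18581) = 4527/5000 ≈ 0.905400
step 3 [1.5y] swap r/2=1333/27248: DF=(1 − 1333/27248·(0.952700+0.905400))/(1+1333/27248) = 8667/10000 ≈ 0.866700
step 4 [2y] zero: DF = P = 8273/10000 ≈ 0.827300
step 5 [2.5y] swap r/2=1761/43760: DF=(1 − 1761/43760·(0.952700+0.905400+0.866700+0.827300))/(1+1761/43760) = 8239/10000 ≈ 0.823900
step 6 [3y] bond c/2=1/160: DF=(324407/400000 − 1/160·(0.952700+0.905400+0.866700+0.827300+0.823900))/(1+1/160) = 1947/2500 ≈ 0.778800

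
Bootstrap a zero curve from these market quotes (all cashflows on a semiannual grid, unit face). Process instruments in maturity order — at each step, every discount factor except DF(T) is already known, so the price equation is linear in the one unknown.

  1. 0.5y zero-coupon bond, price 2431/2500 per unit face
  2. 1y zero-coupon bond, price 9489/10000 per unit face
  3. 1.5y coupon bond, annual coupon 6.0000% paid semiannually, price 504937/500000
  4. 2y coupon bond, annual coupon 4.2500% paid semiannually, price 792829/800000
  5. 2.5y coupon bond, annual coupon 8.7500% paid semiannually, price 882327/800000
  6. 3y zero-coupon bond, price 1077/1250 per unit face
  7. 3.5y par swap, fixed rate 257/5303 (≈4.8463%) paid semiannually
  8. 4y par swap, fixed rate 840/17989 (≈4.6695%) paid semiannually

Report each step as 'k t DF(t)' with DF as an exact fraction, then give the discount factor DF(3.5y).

1 1/2 2431/2500
2 1 9489/10000
3 3/2 1849/2000
4 2 1139/1250
5 5/2 562/625
6 3 1077/1250
7 7/2 4229/5000
8 4 104/125
DF(3.5y) = 4229/5000 ≈ 0.845800

step 1 [0.5y] zero: DF = P = 2431/2500 ≈ 0.972400
step 2 [1y] zero: DF = P = 9489/10000 ≈ 0.948900
step 3 [1.5y] bond c/2=3/100: DF=(504937/500000 − 3/100·(0.972400+0.948900))/(1+3/100) = 1849/2000 ≈ 0.924500
step 4 [2y] bond c/2=17/800: DF=(792829/800000 − 17/800·(0.972400+0.948900+0.924500))/(1+17/800) = 1139/1250 ≈ 0.911200
step 5 [2.5y] bond c/2=7/160: DF=(882327/800000 − 7/160·(0.972400+0.948900+0.924500+0.911200))/(1+7/160) = 562/625 ≈ 0.899200
step 6 [3y] zero: DF = P = 1077/1250 ≈ 0.861600
step 7 [3.5y] swap r/2=257/10606: DF=(1 − 257/10606·(0.972400+0.948900+0.924500+0.911200+0.899200+0.861600))/(1+257/10606) = 4229/5000 ≈ 0.845800
step 8 [4y] swap r/2=420/17989: DF=(1 − 420/17989·(0.972400+0.948900+0.924500+0.911200+0.899200+0.861600+0.845800))/(1+420/17989) = 104/125 ≈ 0.832000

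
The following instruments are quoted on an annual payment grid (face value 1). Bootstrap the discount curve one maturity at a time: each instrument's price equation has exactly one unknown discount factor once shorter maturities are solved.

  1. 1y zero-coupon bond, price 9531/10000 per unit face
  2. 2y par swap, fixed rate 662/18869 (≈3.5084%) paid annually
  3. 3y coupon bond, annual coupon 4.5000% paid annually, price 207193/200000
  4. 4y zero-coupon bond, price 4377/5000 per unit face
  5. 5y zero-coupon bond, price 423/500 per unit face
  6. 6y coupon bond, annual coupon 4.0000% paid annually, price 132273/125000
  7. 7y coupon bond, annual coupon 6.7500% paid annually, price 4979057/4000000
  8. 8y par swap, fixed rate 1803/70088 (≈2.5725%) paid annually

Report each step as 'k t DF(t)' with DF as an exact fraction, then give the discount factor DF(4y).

step 1 [1y] zero: DF = P = 9531/10000 ≈ 0.953100
step 2 [2y] swap r/1=662/18869: DF=(1 − 662/18869·(0.953100))/(1+662/18869) = 4669/5000 ≈ 0.933800
step 3 [3y] bond c/1=9/200: DF=(207193/200000 − 9/200·(0.953100+0.933800))/(1+9/200) = 9101/10000 ≈ 0.910100
step 4 [4y] zero: DF = P = 4377/5000 ≈ 0.875400
step 5 [5y] zero: DF = P = 423/500 ≈ 0.846000
step 6 [6y] bond c/1=1/25: DF=(132273/125000 − 1/25·(0.953100+0.933800+0.910100+0.875400+0.846000))/(1+1/25) = 8437/10000 ≈ 0.843700
step 7 [7y] bond c/1=27/400: DF=(4979057/4000000 − 27/400·(0.953100+0.933800+0.910100+0.875400+0.846000+0.843700))/(1+27/400) = 827/1000 ≈ 0.827000
step 8 [8y] swap r/1=1803/70088: DF=(1 − 1803/70088·(0.953100+0.933800+0.910100+0.875400+0.846000+0.843700+0.827000))/(1+1803/70088) = 8197/10000 ≈ 0.819700

1 1 9531/10000
2 2 4669/5000
3 3 9101/10000
4 4 4377/5000
5 5 423/500
6 6 8437/10000
7 7 827/1000
8 8 8197/10000
DF(4y) = 4377/5000 ≈ 0.875400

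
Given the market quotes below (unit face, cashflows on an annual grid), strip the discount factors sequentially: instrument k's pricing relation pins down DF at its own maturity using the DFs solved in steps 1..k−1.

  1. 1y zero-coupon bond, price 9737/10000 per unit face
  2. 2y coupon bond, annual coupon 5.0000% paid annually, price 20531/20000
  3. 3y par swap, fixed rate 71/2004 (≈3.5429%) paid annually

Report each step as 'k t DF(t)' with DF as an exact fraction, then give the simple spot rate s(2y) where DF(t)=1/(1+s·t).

1 1 9737/10000
2 2 9313/10000
3 3 4503/5000
s(2y) = (1/(9313/10000) − 1)/(2) = 687/18626 ≈ 3.6884%

step 1 [1y] zero: DF = P = 9737/10000 ≈ 0.973700
step 2 [2y] bond c/1=1/20: DF=(20531/20000 − 1/20·(0.973700))/(1+1/20) = 9313/10000 ≈ 0.931300
step 3 [3y] swap r/1=71/2004: DF=(1 − 71/2004·(0.973700+0.931300))/(1+71/2004) = 4503/5000 ≈ 0.900600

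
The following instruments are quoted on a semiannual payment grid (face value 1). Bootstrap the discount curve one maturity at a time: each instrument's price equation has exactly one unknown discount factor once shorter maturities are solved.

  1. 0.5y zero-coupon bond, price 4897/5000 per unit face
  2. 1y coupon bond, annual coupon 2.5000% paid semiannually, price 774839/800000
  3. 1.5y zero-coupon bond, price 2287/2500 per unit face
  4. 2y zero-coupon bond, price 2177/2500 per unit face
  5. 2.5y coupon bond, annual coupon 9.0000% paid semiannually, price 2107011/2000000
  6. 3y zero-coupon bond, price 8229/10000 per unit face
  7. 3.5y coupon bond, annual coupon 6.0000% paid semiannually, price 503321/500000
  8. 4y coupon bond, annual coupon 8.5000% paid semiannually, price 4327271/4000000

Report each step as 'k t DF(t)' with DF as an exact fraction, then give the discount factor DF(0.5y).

step 1 [0.5y] zero: DF = P = 4897/5000 ≈ 0.979400
step 2 [1y] bond c/2=1/80: DF=(774839/800000 − 1/80·(0.979400))/(1+1/80) = 1889/2000 ≈ 0.944500
step 3 [1.5y] zero: DF = P = 2287/2500 ≈ 0.914800
step 4 [2y] zero: DF = P = 2177/2500 ≈ 0.870800
step 5 [2.5y] bond c/2=9/200: DF=(2107011/2000000 − 9/200·(0.979400+0.944500+0.914800+0.870800))/(1+9/200) = 2121/2500 ≈ 0.848400
step 6 [3y] zero: DF = P = 8229/10000 ≈ 0.822900
step 7 [3.5y] bond c/2=3/100: DF=(503321/500000 − 3/100·(0.979400+0.944500+0.914800+0.870800+0.848400+0.822900))/(1+3/100) = 4103/5000 ≈ 0.820600
step 8 [4y] bond c/2=17/400: DF=(4327271/4000000 − 17/400·(0.979400+0.944500+0.914800+0.870800+0.848400+0.822900+0.820600))/(1+17/400) = 7849/10000 ≈ 0.784900

1 1/2 4897/5000
2 1 1889/2000
3 3/2 2287/2500
4 2 2177/2500
5 5/2 2121/2500
6 3 8229/10000
7 7/2 4103/5000
8 4 7849/10000
DF(0.5y) = 4897/5000 ≈ 0.979400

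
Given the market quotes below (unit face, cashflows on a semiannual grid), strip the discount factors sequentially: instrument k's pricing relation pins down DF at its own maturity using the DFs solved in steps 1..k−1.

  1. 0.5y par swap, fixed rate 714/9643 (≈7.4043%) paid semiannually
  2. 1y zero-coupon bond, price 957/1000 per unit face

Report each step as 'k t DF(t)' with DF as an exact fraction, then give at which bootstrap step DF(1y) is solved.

1 1/2 9643/10000
2 1 957/1000
DF(1y) is solved at step 2

step 1 [0.5y] swap r/2=357/9643: DF=(1 − 357/9643·(0))/(1+357/9643) = 9643/10000 ≈ 0.964300
step 2 [1y] zero: DF = P = 957/1000 ≈ 0.957000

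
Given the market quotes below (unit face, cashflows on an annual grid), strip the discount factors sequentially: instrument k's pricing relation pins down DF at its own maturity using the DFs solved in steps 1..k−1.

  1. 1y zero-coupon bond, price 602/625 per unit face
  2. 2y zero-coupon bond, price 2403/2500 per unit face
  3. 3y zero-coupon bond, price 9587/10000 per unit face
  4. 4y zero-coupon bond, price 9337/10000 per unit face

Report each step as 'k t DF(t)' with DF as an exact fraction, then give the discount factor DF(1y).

step 1 [1y] zero: DF = P = 602/625 ≈ 0.963200
step 2 [2y] zero: DF = P = 2403/2500 ≈ 0.961200
step 3 [3y] zero: DF = P = 9587/10000 ≈ 0.958700
step 4 [4y] zero: DF = P = 9337/10000 ≈ 0.933700

1 1 602/625
2 2 2403/2500
3 3 9587/10000
4 4 9337/10000
DF(1y) = 602/625 ≈ 0.963200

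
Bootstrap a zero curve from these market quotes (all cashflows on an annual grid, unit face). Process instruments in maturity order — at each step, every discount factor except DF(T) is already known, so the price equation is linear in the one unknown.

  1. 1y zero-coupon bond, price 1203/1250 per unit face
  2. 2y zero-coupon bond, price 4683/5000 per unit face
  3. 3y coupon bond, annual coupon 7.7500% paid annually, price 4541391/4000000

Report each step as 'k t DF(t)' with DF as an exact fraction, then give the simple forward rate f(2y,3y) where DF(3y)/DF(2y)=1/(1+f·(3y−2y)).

step 1 [1y] zero: DF = P = 1203/1250 ≈ 0.962400
step 2 [2y] zero: DF = P = 4683/5000 ≈ 0.936600
step 3 [3y] bond c/1=31/400: DF=(4541391/4000000 − 31/400·(0.962400+0.936600))/(1+31/400) = 9171/10000 ≈ 0.917100

1 1 1203/1250
2 2 4683/5000
3 3 9171/10000
f(2y,3y) = ((4683/5000)/(9171/10000) − 1)/(1) = 65/3057 ≈ 2.1263%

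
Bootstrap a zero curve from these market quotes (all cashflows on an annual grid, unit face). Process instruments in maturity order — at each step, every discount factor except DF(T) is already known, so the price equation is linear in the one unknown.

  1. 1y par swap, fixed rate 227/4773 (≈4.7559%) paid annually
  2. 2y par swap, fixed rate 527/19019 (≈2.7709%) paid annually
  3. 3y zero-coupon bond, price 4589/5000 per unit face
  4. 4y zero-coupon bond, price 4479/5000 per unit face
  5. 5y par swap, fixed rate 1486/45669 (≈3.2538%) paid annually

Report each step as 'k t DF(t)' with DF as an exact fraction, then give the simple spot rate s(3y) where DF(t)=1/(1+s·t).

step 1 [1y] swap r/1=227/4773: DF=(1 − 227/4773·(0))/(1+227/4773) = 4773/5000 ≈ 0.954600
step 2 [2y] swap r/1=527/19019: DF=(1 − 527/19019·(0.954600))/(1+527/19019) = 9473/10000 ≈ 0.947300
step 3 [3y] zero: DF = P = 4589/5000 ≈ 0.917800
step 4 [4y] zero: DF = P = 4479/5000 ≈ 0.895800
step 5 [5y] swap r/1=1486/45669: DF=(1 − 1486/45669·(0.954600+0.947300+0.917800+0.895800))/(1+1486/45669) = 4257/5000 ≈ 0.851400

1 1 4773/5000
2 2 9473/10000
3 3 4589/5000
4 4 4479/5000
5 5 4257/5000
s(3y) = (1/(4589/5000) − 1)/(3) = 137/4589 ≈ 2.9854%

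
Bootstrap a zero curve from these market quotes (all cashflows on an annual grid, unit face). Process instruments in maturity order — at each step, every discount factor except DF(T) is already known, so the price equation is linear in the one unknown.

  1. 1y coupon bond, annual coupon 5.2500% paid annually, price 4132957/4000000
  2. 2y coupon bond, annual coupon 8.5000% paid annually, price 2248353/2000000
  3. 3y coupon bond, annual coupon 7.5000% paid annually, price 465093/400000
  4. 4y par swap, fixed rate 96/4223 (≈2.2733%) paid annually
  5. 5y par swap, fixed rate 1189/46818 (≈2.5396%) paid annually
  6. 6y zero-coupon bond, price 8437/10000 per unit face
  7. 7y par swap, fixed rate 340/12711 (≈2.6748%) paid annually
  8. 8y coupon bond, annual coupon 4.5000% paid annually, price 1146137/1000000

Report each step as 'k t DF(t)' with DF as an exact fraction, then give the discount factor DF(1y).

1 1 9817/10000
2 2 1199/1250
3 3 4731/5000
4 4 571/625
5 5 8811/10000
6 6 8437/10000
7 7 83/100
8 8 8231/10000
DF(1y) = 9817/10000 ≈ 0.981700

step 1 [1y] bond c/1=21/400: DF=(4132957/4000000 − 21/400·(0))/(1+21/400) = 9817/10000 ≈ 0.981700
step 2 [2y] bond c/1=17/200: DF=(2248353/2000000 − 17/200·(0.981700))/(1+17/200) = 1199/1250 ≈ 0.959200
step 3 [3y] bond c/1=3/40: DF=(465093/400000 − 3/40·(0.981700+0.959200))/(1+3/40) = 4731/5000 ≈ 0.946200
step 4 [4y] swap r/1=96/4223: DF=(1 − 96/4223·(0.981700+0.959200+0.946200))/(1+96/4223) = 571/625 ≈ 0.913600
step 5 [5y] swap r/1=1189/46818: DF=(1 − 1189/46818·(0.981700+0.959200+0.946200+0.913600))/(1+1189/46818) = 8811/10000 ≈ 0.881100
step 6 [6y] zero: DF = P = 8437/10000 ≈ 0.843700
step 7 [7y] swap r/1=340/12711: DF=(1 − 340/12711·(0.981700+0.959200+0.946200+0.913600+0.881100+0.843700))/(1+340/12711) = 83/100 ≈ 0.830000
step 8 [8y] bond c/1=9/200: DF=(1146137/1000000 − 9/200·(0.981700+0.959200+0.946200+0.913600+0.881100+0.843700+0.830000))/(1+9/200) = 8231/10000 ≈ 0.823100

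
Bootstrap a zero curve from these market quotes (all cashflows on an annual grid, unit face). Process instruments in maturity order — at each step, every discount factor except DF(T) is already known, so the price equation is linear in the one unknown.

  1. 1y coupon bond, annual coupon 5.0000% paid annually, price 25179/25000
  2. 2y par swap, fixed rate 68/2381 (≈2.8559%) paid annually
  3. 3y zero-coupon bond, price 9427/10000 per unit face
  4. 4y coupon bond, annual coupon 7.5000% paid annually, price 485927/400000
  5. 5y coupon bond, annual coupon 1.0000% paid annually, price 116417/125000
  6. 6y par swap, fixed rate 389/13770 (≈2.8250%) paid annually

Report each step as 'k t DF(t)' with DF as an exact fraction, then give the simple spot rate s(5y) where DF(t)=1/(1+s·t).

step 1 [1y] bond c/1=1/20: DF=(25179/25000 − 1/20·(0))/(1+1/20) = 1199/1250 ≈ 0.959200
step 2 [2y] swap r/1=68/2381: DF=(1 − 68/2381·(0.959200))/(1+68/2381) = 591/625 ≈ 0.945600
step 3 [3y] zero: DF = P = 9427/10000 ≈ 0.942700
step 4 [4y] bond c/1=3/40: DF=(485927/400000 − 3/40·(0.959200+0.945600+0.942700))/(1+3/40) = 4657/5000 ≈ 0.931400
step 5 [5y] bond c/1=1/100: DF=(116417/125000 − 1/100·(0.959200+0.945600+0.942700+0.931400))/(1+1/100) = 8847/10000 ≈ 0.884700
step 6 [6y] swap r/1=389/13770: DF=(1 − 389/13770·(0.959200+0.945600+0.942700+0.931400+0.884700))/(1+389/13770) = 2111/2500 ≈ 0.844400

1 1 1199/1250
2 2 591/625
3 3 9427/10000
4 4 4657/5000
5 5 8847/10000
6 6 2111/2500
s(5y) = (1/(8847/10000) − 1)/(5) = 1153/44235 ≈ 2.6065%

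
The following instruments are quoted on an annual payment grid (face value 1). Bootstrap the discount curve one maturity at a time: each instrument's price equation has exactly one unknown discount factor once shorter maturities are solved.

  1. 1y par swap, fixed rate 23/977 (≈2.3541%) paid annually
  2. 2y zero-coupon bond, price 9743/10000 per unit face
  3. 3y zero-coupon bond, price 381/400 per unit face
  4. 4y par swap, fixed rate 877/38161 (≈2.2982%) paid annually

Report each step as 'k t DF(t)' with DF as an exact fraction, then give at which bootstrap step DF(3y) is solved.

step 1 [1y] swap r/1=23/977: DF=(1 − 23/977·(0))/(1+23/977) = 977/1000 ≈ 0.977000
step 2 [2y] zero: DF = P = 9743/10000 ≈ 0.974300
step 3 [3y] zero: DF = P = 381/400 ≈ 0.952500
step 4 [4y] swap r/1=877/38161: DF=(1 − 877/38161·(0.977000+0.974300+0.952500))/(1+877/38161) = 9123/10000 ≈ 0.912300

1 1 977/1000
2 2 9743/10000
3 3 381/400
4 4 9123/10000
DF(3y) is solved at step 3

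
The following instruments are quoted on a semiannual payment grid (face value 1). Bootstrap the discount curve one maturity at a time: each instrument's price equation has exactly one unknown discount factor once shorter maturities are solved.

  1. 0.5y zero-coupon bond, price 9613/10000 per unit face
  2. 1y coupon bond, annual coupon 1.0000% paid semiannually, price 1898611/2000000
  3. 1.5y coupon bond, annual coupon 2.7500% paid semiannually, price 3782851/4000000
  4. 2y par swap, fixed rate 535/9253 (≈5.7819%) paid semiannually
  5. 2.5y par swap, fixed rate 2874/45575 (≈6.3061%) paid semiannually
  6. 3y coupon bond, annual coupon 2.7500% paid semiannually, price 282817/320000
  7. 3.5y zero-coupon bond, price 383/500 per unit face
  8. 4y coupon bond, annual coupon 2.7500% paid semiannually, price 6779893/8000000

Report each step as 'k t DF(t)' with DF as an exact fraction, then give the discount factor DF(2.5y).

step 1 [0.5y] zero: DF = P = 9613/10000 ≈ 0.961300
step 2 [1y] bond c/2=1/200: DF=(1898611/2000000 − 1/200·(0.961300))/(1+1/200) = 4699/5000 ≈ 0.939800
step 3 [1.5y] bond c/2=11/800: DF=(3782851/4000000 − 11/800·(0.961300+0.939800))/(1+11/800) = 9071/10000 ≈ 0.907100
step 4 [2y] swap r/2=535/18506: DF=(1 − 535/18506·(0.961300+0.939800+0.907100))/(1+535/18506) = 893/1000 ≈ 0.893000
step 5 [2.5y] swap r/2=1437/45575: DF=(1 − 1437/45575·(0.961300+0.939800+0.907100+0.893000))/(1+1437/45575) = 8563/10000 ≈ 0.856300
step 6 [3y] bond c/2=11/800: DF=(282817/320000 − 11/800·(0.961300+0.939800+0.907100+0.893000+0.856300))/(1+11/800) = 81/100 ≈ 0.810000
step 7 [3.5y] zero: DF = P = 383/500 ≈ 0.766000
step 8 [4y] bond c/2=11/800: DF=(6779893/8000000 − 11/800·(0.961300+0.939800+0.907100+0.893000+0.856300+0.810000+0.766000))/(1+11/800) = 941/1250 ≈ 0.752800

1 1/2 9613/10000
2 1 4699/5000
3 3/2 9071/10000
4 2 893/1000
5 5/2 8563/10000
6 3 81/100
7 7/2 383/500
8 4 941/1250
DF(2.5y) = 8563/10000 ≈ 0.856300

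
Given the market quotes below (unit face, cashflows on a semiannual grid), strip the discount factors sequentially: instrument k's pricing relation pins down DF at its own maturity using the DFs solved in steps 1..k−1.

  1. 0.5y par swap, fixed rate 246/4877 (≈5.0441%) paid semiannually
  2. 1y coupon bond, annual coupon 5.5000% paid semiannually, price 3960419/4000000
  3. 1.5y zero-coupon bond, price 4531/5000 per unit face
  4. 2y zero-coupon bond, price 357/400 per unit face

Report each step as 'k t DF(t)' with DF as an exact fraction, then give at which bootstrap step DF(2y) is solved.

step 1 [0.5y] swap r/2=123/4877: DF=(1 − 123/4877·(0))/(1+123/4877) = 4877/5000 ≈ 0.975400
step 2 [1y] bond c/2=11/400: DF=(3960419/4000000 − 11/400·(0.975400))/(1+11/400) = 15/16 ≈ 0.937500
step 3 [1.5y] zero: DF = P = 4531/5000 ≈ 0.906200
step 4 [2y] zero: DF = P = 357/400 ≈ 0.892500

1 1/2 4877/5000
2 1 15/16
3 3/2 4531/5000
4 2 357/400
DF(2y) is solved at step 4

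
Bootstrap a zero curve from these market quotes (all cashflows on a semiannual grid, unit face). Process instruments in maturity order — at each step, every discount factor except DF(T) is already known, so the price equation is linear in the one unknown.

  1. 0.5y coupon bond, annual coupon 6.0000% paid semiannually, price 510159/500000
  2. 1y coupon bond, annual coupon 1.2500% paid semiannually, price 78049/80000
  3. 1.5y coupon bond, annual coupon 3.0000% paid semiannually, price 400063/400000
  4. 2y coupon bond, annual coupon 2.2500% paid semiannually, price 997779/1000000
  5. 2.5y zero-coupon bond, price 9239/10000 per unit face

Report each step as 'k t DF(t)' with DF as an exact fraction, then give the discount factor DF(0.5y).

1 1/2 4953/5000
2 1 4817/5000
3 3/2 1913/2000
4 2 9543/10000
5 5/2 9239/10000
DF(0.5y) = 4953/5000 ≈ 0.990600

step 1 [0.5y] bond c/2=3/100: DF=(510159/500000 − 3/100·(0))/(1+3/100) = 4953/5000 ≈ 0.990600
step 2 [1y] bond c/2=1/160: DF=(78049/80000 − 1/160·(0.990600))/(1+1/160) = 4817/5000 ≈ 0.963400
step 3 [1.5y] bond c/2=3/200: DF=(400063/400000 − 3/200·(0.990600+0.963400))/(1+3/200) = 1913/2000 ≈ 0.956500
step 4 [2y] bond c/2=9/800: DF=(997779/1000000 − 9/800·(0.990600+0.963400+0.956500))/(1+9/800) = 9543/10000 ≈ 0.954300
step 5 [2.5y] zero: DF = P = 9239/10000 ≈ 0.923900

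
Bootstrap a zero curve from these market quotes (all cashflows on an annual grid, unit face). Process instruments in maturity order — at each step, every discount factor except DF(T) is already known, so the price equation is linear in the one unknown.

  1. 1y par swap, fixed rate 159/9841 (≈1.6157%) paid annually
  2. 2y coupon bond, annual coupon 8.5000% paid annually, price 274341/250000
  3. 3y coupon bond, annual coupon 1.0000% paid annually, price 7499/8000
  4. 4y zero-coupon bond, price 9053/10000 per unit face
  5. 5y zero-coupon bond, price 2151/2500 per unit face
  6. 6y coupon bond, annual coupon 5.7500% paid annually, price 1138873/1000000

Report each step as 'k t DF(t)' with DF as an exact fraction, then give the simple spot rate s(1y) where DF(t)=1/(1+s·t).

1 1 9841/10000
2 2 9343/10000
3 3 9091/10000
4 4 9053/10000
5 5 2151/2500
6 6 517/625
s(1y) = (1/(9841/10000) − 1)/(1) = 159/9841 ≈ 1.6157%

step 1 [1y] swap r/1=159/9841: DF=(1 − 159/9841·(0))/(1+159/9841) = 9841/10000 ≈ 0.984100
step 2 [2y] bond c/1=17/200: DF=(274341/250000 − 17/200·(0.984100))/(1+17/200) = 9343/10000 ≈ 0.934300
step 3 [3y] bond c/1=1/100: DF=(7499/8000 − 1/100·(0.984100+0.934300))/(1+1/100) = 9091/10000 ≈ 0.909100
step 4 [4y] zero: DF = P = 9053/10000 ≈ 0.905300
step 5 [5y] zero: DF = P = 2151/2500 ≈ 0.860400
step 6 [6y] bond c/1=23/400: DF=(1138873/1000000 − 23/400·(0.984100+0.934300+0.909100+0.905300+0.860400))/(1+23/400) = 517/625 ≈ 0.827200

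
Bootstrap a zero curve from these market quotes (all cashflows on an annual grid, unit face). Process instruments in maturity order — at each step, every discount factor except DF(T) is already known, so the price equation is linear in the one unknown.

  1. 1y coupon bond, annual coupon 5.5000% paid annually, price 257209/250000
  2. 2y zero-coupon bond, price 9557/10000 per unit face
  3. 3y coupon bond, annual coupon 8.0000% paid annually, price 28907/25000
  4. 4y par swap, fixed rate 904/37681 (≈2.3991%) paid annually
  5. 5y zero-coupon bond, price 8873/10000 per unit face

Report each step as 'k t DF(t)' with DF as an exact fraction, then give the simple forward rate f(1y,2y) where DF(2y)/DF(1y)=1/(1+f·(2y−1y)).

step 1 [1y] bond c/1=11/200: DF=(257209/250000 − 11/200·(0))/(1+11/200) = 1219/1250 ≈ 0.975200
step 2 [2y] zero: DF = P = 9557/10000 ≈ 0.955700
step 3 [3y] bond c/1=2/25: DF=(28907/25000 − 2/25·(0.975200+0.955700))/(1+2/25) = 2319/2500 ≈ 0.927600
step 4 [4y] swap r/1=904/37681: DF=(1 − 904/37681·(0.975200+0.955700+0.927600))/(1+904/37681) = 1137/1250 ≈ 0.909600
step 5 [5y] zero: DF = P = 8873/10000 ≈ 0.887300

1 1 1219/1250
2 2 9557/10000
3 3 2319/2500
4 4 1137/1250
5 5 8873/10000
f(1y,2y) = ((1219/1250)/(9557/10000) − 1)/(1) = 195/9557 ≈ 2.0404%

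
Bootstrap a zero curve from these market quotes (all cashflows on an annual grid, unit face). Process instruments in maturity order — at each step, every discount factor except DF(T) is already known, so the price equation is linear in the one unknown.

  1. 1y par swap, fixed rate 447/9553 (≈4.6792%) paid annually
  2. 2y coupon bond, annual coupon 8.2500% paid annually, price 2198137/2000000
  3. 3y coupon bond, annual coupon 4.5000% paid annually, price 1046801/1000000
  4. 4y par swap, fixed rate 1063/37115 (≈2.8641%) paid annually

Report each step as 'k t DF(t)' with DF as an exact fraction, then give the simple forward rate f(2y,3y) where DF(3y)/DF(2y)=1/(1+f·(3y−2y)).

step 1 [1y] swap r/1=447/9553: DF=(1 − 447/9553·(0))/(1+447/9553) = 9553/10000 ≈ 0.955300
step 2 [2y] bond c/1=33/400: DF=(2198137/2000000 − 33/400·(0.955300))/(1+33/400) = 377/400 ≈ 0.942500
step 3 [3y] bond c/1=9/200: DF=(1046801/1000000 − 9/200·(0.955300+0.942500))/(1+9/200) = 23/25 ≈ 0.920000
step 4 [4y] swap r/1=1063/37115: DF=(1 − 1063/37115·(0.955300+0.942500+0.920000))/(1+1063/37115) = 8937/10000 ≈ 0.893700

1 1 9553/10000
2 2 377/400
3 3 23/25
4 4 8937/10000
f(2y,3y) = ((377/400)/(23/25) − 1)/(1) = 9/368 ≈ 2.4457%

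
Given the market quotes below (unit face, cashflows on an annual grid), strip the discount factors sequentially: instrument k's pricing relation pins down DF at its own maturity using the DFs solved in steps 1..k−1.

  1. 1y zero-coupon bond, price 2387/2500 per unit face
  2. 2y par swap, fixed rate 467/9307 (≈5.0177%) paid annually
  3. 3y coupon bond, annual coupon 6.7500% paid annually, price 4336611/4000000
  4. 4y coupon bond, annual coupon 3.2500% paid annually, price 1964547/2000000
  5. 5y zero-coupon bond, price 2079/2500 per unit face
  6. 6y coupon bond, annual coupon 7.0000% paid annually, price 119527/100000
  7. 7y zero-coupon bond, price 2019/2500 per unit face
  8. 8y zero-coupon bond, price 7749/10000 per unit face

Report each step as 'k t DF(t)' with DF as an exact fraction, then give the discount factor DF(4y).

1 1 2387/2500
2 2 4533/5000
3 3 8979/10000
4 4 1729/2000
5 5 2079/2500
6 6 516/625
7 7 2019/2500
8 8 7749/10000
DF(4y) = 1729/2000 ≈ 0.864500

step 1 [1y] zero: DF = P = 2387/2500 ≈ 0.954800
step 2 [2y] swap r/1=467/9307: DF=(1 − 467/9307·(0.954800))/(1+467/9307) = 4533/5000 ≈ 0.906600
step 3 [3y] bond c/1=27/400: DF=(4336611/4000000 − 27/400·(0.954800+0.906600))/(1+27/400) = 8979/10000 ≈ 0.897900
step 4 [4y] bond c/1=13/400: DF=(1964547/2000000 − 13/400·(0.954800+0.906600+0.897900))/(1+13/400) = 1729/2000 ≈ 0.864500
step 5 [5y] zero: DF = P = 2079/2500 ≈ 0.831600
step 6 [6y] bond c/1=7/100: DF=(119527/100000 − 7/100·(0.954800+0.906600+0.897900+0.864500+0.831600))/(1+7/100) = 516/625 ≈ 0.825600
step 7 [7y] zero: DF = P = 2019/2500 ≈ 0.807600
step 8 [8y] zero: DF = P = 7749/10000 ≈ 0.774900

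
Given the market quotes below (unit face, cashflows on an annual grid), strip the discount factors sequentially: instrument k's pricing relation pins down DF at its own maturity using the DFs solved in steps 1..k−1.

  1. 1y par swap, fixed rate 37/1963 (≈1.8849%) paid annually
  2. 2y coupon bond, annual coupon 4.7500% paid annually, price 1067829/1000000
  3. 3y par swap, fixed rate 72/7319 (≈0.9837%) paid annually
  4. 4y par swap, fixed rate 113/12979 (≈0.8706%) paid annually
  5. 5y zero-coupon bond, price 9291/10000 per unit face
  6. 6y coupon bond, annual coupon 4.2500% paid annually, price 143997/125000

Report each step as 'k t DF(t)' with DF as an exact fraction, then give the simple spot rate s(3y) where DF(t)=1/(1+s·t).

1 1 1963/2000
2 2 9749/10000
3 3 607/625
4 4 9661/10000
5 5 9291/10000
6 6 2271/2500
s(3y) = (1/(607/625) − 1)/(3) = 6/607 ≈ 0.9885%

step 1 [1y] swap r/1=37/1963: DF=(1 − 37/1963·(0))/(1+37/1963) = 1963/2000 ≈ 0.981500
step 2 [2y] bond c/1=19/400: DF=(1067829/1000000 − 19/400·(0.981500))/(1+19/400) = 9749/10000 ≈ 0.974900
step 3 [3y] swap r/1=72/7319: DF=(1 − 72/7319·(0.981500+0.974900))/(1+72/7319) = 607/625 ≈ 0.971200
step 4 [4y] swap r/1=113/12979: DF=(1 − 113/12979·(0.981500+0.974900+0.971200))/(1+113/12979) = 9661/10000 ≈ 0.966100
step 5 [5y] zero: DF = P = 9291/10000 ≈ 0.929100
step 6 [6y] bond c/1=17/400: DF=(143997/125000 − 17/400·(0.981500+0.974900+0.971200+0.966100+0.929100))/(1+17/400) = 2271/2500 ≈ 0.908400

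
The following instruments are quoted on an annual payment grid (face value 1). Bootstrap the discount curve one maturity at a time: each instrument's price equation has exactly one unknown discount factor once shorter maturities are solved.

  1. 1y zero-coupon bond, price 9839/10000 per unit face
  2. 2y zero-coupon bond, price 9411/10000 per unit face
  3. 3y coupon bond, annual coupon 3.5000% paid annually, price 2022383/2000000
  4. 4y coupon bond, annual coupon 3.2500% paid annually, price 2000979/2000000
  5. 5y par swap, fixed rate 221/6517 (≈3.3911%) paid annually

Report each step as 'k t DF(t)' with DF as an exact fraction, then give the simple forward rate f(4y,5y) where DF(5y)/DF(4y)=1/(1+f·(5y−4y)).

step 1 [1y] zero: DF = P = 9839/10000 ≈ 0.983900
step 2 [2y] zero: DF = P = 9411/10000 ≈ 0.941100
step 3 [3y] bond c/1=7/200: DF=(2022383/2000000 − 7/200·(0.983900+0.941100))/(1+7/200) = 9119/10000 ≈ 0.911900
step 4 [4y] bond c/1=13/400: DF=(2000979/2000000 − 13/400·(0.983900+0.941100+0.911900))/(1+13/400) = 8797/10000 ≈ 0.879700
step 5 [5y] swap r/1=221/6517: DF=(1 − 221/6517·(0.983900+0.941100+0.911900+0.879700))/(1+221/6517) = 8453/10000 ≈ 0.845300

1 1 9839/10000
2 2 9411/10000
3 3 9119/10000
4 4 8797/10000
5 5 8453/10000
f(4y,5y) = ((8797/10000)/(8453/10000) − 1)/(1) = 344/8453 ≈ 4.0696%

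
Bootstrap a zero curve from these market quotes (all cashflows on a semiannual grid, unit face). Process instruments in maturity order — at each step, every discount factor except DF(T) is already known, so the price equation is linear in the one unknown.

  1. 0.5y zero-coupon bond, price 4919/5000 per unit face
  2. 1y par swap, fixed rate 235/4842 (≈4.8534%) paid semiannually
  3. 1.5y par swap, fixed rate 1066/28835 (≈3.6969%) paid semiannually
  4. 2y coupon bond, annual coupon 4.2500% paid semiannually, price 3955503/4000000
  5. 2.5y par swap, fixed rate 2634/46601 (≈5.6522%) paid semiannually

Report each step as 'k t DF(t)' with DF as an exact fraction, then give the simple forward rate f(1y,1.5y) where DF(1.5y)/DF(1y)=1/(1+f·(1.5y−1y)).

step 1 [0.5y] zero: DF = P = 4919/5000 ≈ 0.983800
step 2 [1y] swap r/2=235/9684: DF=(1 − 235/9684·(0.983800))/(1+235/9684) = 953/1000 ≈ 0.953000
step 3 [1.5y] swap r/2=533/28835: DF=(1 − 533/28835·(0.983800+0.953000))/(1+533/28835) = 9467/10000 ≈ 0.946700
step 4 [2y] bond c/2=17/800: DF=(3955503/4000000 − 17/800·(0.983800+0.953000+0.946700))/(1+17/800) = 9083/10000 ≈ 0.908300
step 5 [2.5y] swap r/2=1317/46601: DF=(1 − 1317/46601·(0.983800+0.953000+0.946700+0.908300))/(1+1317/46601) = 8683/10000 ≈ 0.868300

1 1/2 4919/5000
2 1 953/1000
3 3/2 9467/10000
4 2 9083/10000
5 5/2 8683/10000
f(1y,1.5y) = ((953/1000)/(9467/10000) − 1)/(1/2) = 126/9467 ≈ 1.3309%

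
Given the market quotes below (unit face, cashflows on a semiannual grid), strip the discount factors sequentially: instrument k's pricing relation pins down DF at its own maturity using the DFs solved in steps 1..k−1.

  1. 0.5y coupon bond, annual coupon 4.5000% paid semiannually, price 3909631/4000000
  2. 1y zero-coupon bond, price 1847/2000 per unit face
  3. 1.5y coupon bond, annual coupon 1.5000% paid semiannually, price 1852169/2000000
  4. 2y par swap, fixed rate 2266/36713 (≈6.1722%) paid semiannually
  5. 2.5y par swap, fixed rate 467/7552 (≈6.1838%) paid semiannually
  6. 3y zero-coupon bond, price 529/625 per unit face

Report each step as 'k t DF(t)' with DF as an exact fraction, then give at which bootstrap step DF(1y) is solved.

step 1 [0.5y] bond c/2=9/400: DF=(3909631/4000000 − 9/400·(0))/(1+9/400) = 9559/10000 ≈ 0.955900
step 2 [1y] zero: DF = P = 1847/2000 ≈ 0.923500
step 3 [1.5y] bond c/2=3/400: DF=(1852169/2000000 − 3/400·(0.955900+0.923500))/(1+3/400) = 2263/2500 ≈ 0.905200
step 4 [2y] swap r/2=1133/36713: DF=(1 − 1133/36713·(0.955900+0.923500+0.905200))/(1+1133/36713) = 8867/10000 ≈ 0.886700
step 5 [2.5y] swap r/2=467/15104: DF=(1 − 467/15104·(0.955900+0.923500+0.905200+0.886700))/(1+467/15104) = 8599/10000 ≈ 0.859900
step 6 [3y] zero: DF = P = 529/625 ≈ 0.846400

1 1/2 9559/10000
2 1 1847/2000
3 3/2 2263/2500
4 2 8867/10000
5 5/2 8599/10000
6 3 529/625
DF(1y) is solved at step 2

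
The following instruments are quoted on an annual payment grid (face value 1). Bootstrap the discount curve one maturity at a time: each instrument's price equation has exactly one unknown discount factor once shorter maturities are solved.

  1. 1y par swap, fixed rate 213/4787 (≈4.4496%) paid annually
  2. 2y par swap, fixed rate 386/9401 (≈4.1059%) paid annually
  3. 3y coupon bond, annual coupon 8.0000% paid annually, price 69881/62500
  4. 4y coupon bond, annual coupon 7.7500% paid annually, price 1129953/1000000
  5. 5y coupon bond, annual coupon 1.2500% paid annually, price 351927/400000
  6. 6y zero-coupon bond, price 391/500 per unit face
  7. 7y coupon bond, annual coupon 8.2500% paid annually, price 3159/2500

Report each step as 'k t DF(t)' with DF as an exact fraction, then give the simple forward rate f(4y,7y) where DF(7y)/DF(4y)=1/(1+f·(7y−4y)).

1 1 4787/5000
2 2 2307/2500
3 3 112/125
4 4 849/1000
5 5 4121/5000
6 6 391/500
7 7 3843/5000
f(4y,7y) = ((849/1000)/(3843/5000) − 1)/(3) = 134/3843 ≈ 3.4869%

step 1 [1y] swap r/1=213/4787: DF=(1 − 213/4787·(0))/(1+213/4787) = 4787/5000 ≈ 0.957400
step 2 [2y] swap r/1=386/9401: DF=(1 − 386/9401·(0.957400))/(1+386/9401) = 2307/2500 ≈ 0.922800
step 3 [3y] bond c/1=2/25: DF=(69881/62500 − 2/25·(0.957400+0.922800))/(1+2/25) = 112/125 ≈ 0.896000
step 4 [4y] bond c/1=31/400: DF=(1129953/1000000 − 31/400·(0.957400+0.922800+0.896000))/(1+31/400) = 849/1000 ≈ 0.849000
step 5 [5y] bond c/1=1/80: DF=(351927/400000 − 1/80·(0.957400+0.922800+0.896000+0.849000))/(1+1/80) = 4121/5000 ≈ 0.824200
step 6 [6y] zero: DF = P = 391/500 ≈ 0.782000
step 7 [7y] bond c/1=33/400: DF=(3159/2500 − 33/400·(0.957400+0.922800+0.896000+0.849000+0.824200+0.782000))/(1+33/400) = 3843/5000 ≈ 0.768600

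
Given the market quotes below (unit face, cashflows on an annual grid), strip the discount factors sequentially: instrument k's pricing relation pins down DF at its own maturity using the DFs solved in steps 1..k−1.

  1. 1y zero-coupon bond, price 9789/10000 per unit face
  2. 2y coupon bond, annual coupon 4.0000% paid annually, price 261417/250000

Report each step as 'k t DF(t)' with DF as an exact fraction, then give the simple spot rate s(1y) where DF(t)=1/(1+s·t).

step 1 [1y] zero: DF = P = 9789/10000 ≈ 0.978900
step 2 [2y] bond c/1=1/25: DF=(261417/250000 − 1/25·(0.978900))/(1+1/25) = 4839/5000 ≈ 0.967800

1 1 9789/10000
2 2 4839/5000
s(1y) = (1/(9789/10000) − 1)/(1) = 211/9789 ≈ 2.1555%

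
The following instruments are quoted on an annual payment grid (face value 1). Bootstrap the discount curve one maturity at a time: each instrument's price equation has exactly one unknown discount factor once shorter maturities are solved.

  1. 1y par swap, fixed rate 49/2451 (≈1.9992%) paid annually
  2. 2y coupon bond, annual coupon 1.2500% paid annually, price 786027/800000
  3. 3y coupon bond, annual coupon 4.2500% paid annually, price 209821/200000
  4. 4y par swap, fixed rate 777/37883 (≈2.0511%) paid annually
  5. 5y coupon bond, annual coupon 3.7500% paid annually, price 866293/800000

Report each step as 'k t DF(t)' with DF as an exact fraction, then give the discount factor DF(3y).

1 1 2451/2500
2 2 9583/10000
3 3 9273/10000
4 4 9223/10000
5 5 2267/2500
DF(3y) = 9273/10000 ≈ 0.927300

step 1 [1y] swap r/1=49/2451: DF=(1 − 49/2451·(0))/(1+49/2451) = 2451/2500 ≈ 0.980400
step 2 [2y] bond c/1=1/80: DF=(786027/800000 − 1/80·(0.980400))/(1+1/80) = 9583/10000 ≈ 0.958300
step 3 [3y] bond c/1=17/400: DF=(209821/200000 − 17/400·(0.980400+0.958300))/(1+17/400) = 9273/10000 ≈ 0.927300
step 4 [4y] swap r/1=777/37883: DF=(1 − 777/37883·(0.980400+0.958300+0.927300))/(1+777/37883) = 9223/10000 ≈ 0.922300
step 5 [5y] bond c/1=3/80: DF=(866293/800000 − 3/80·(0.980400+0.958300+0.927300+0.922300))/(1+3/80) = 2267/2500 ≈ 0.906800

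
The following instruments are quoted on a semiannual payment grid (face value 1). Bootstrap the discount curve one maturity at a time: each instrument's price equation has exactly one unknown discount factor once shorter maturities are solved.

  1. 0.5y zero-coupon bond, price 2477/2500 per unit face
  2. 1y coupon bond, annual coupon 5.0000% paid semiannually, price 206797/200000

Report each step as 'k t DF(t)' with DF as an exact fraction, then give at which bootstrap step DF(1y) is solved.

step 1 [0.5y] zero: DF = P = 2477/2500 ≈ 0.990800
step 2 [1y] bond c/2=1/40: DF=(206797/200000 − 1/40·(0.990800))/(1+1/40) = 4923/5000 ≈ 0.984600

1 1/2 2477/2500
2 1 4923/5000
DF(1y) is solved at step 2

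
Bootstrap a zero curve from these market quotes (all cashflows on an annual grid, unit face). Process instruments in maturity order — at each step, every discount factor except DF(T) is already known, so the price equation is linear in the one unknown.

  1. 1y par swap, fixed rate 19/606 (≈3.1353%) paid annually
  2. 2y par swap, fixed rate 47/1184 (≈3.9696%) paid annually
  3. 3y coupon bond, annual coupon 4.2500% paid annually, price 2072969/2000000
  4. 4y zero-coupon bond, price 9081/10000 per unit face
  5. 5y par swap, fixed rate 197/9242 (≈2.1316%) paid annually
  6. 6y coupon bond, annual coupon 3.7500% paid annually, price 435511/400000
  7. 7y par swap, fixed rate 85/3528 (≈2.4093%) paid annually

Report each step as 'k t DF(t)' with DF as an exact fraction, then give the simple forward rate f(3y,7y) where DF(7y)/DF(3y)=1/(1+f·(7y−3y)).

1 1 606/625
2 2 578/625
3 3 917/1000
4 4 9081/10000
5 5 1803/2000
6 6 1103/1250
7 7 847/1000
f(3y,7y) = ((917/1000)/(847/1000) − 1)/(4) = 5/242 ≈ 2.0661%

step 1 [1y] swap r/1=19/606: DF=(1 − 19/606·(0))/(1+19/606) = 606/625 ≈ 0.969600
step 2 [2y] swap r/1=47/1184: DF=(1 − 47/1184·(0.969600))/(1+47/1184) = 578/625 ≈ 0.924800
step 3 [3y] bond c/1=17/400: DF=(2072969/2000000 − 17/400·(0.969600+0.924800))/(1+17/400) = 917/1000 ≈ 0.917000
step 4 [4y] zero: DF = P = 9081/10000 ≈ 0.908100
step 5 [5y] swap r/1=197/9242: DF=(1 − 197/9242·(0.969600+0.924800+0.917000+0.908100))/(1+197/9242) = 1803/2000 ≈ 0.901500
step 6 [6y] bond c/1=3/80: DF=(435511/400000 − 3/80·(0.969600+0.924800+0.917000+0.908100+0.901500))/(1+3/80) = 1103/1250 ≈ 0.882400
step 7 [7y] swap r/1=85/3528: DF=(1 − 85/3528·(0.969600+0.924800+0.917000+0.908100+0.901500+0.882400))/(1+85/3528) = 847/1000 ≈ 0.847000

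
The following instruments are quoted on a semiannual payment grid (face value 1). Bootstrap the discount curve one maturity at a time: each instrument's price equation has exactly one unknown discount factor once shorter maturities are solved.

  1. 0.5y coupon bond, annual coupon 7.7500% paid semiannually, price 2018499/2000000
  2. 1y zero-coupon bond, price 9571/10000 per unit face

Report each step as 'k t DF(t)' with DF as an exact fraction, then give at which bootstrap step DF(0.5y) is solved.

step 1 [0.5y] bond c/2=31/800: DF=(2018499/2000000 − 31/800·(0))/(1+31/800) = 2429/2500 ≈ 0.971600
step 2 [1y] zero: DF = P = 9571/10000 ≈ 0.957100

1 1/2 2429/2500
2 1 9571/10000
DF(0.5y) is solved at step 1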